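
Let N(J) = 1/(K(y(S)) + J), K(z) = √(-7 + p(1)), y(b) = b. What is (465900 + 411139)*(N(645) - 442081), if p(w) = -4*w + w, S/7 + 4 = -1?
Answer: 877039*(-442081*√10 + 285142244*I)/(√10 - 645*I) ≈ -3.8772e+11 - 6.5*I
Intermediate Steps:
S = -35 (S = -28 + 7*(-1) = -28 - 7 = -35)
p(w) = -3*w
K(z) = I*√10 (K(z) = √(-7 - 3*1) = √(-7 - 3) = √(-10) = I*√10)
N(J) = 1/(J + I*√10) (N(J) = 1/(I*√10 + J) = 1/(J + I*√10))
(465900 + 411139)*(N(645) - 442081) = (465900 + 411139)*(1/(645 + I*√10) - 442081) = 877039*(-442081 + 1/(645 + I*√10)) = -387722278159 + 877039/(645 + I*√10)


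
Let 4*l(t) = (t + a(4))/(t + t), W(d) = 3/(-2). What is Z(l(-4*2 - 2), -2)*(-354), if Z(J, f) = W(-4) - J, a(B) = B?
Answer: 11151/20 ≈ 557.55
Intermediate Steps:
W(d) = -3/2 (W(d) = 3*(-1/2) = -3/2)
l(t) = (4 + t)/(8*t) (l(t) = ((t + 4)/(t + t))/4 = ((4 + t)/((2*t)))/4 = ((4 + t)*(1/(2*t)))/4 = ((4 + t)/(2*t))/4 = (4 + t)/(8*t))
Z(J, f) = -3/2 - J
Z(l(-4*2 - 2), -2)*(-354) = (-3/2 - (4 + (-4*2 - 2))/(8*(-4*2 - 2)))*(-354) = (-3/2 - (4 + (-8 - 2))/(8*(-8 - 2)))*(-354) = (-3/2 - (4 - 10)/(8*(-10)))*(-354) = (-3/2 - (-1)*(-6)/(8*10))*(-354) = (-3/2 - 1*3/40)*(-354) = (-3/2 - 3/40)*(-354) = -63/40*(-354) = 11151/20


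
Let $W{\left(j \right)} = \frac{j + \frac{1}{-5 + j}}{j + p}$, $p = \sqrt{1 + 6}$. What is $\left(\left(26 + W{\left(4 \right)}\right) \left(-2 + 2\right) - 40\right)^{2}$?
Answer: $1600$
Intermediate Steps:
$p = \sqrt{7} \approx 2.6458$
$W{\left(j \right)} = \frac{j + \frac{1}{-5 + j}}{j + \sqrt{7}}$
$\left(\left(26 + W{\left(4 \right)}\right) \left(-2 + 2\right) - 40\right)^{2} = \left(\left(26 + \frac{1 + 4^{2} - 20}{4^{2} - 20 - 5 \sqrt{7} + 4 \sqrt{7}}\right) \left(-2 + 2\right) - 40\right)^{2} = \left(\left(26 + \frac{1 + 16 - 20}{16 - 20 - 5 \sqrt{7} + 4 \sqrt{7}}\right) 0 - 40\right)^{2} = \left(\left(26 + \frac{1}{-4 - \sqrt{7}} \left(-3\right)\right) 0 - 40\right)^{2} = \left(\left(26 - \frac{3}{-4 - \sqrt{7}}\right) 0 - 40\right)^{2} = \left(0 - 40\right)^{2} = \left(-40\right)^{2} = 1600$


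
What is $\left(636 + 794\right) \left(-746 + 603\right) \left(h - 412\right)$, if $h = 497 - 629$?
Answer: $111242560$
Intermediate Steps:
$h = -132$ ($h = 497 - 629 = -132$)
$\left(636 + 794\right) \left(-746 + 603\right) \left(h - 412\right) = \left(636 + 794\right) \left(-746 + 603\right) \left(-132 - 412\right) = 1430 \left(-143\right) \left(-544\right) = \left(-204490\right) \left(-544\right) = 111242560$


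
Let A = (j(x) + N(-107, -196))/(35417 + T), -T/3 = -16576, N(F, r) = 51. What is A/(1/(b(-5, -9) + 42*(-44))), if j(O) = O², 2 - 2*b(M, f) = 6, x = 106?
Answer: -4176190/17029 ≈ -245.24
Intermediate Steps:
T = 49728 (T = -3*(-16576) = 49728)
b(M, f) = -2 (b(M, f) = 1 - ½*6 = 1 - 3 = -2)
A = 11287/85145 (A = (106² + 51)/(35417 + 49728) = (11236 + 51)/85145 = 11287*(1/85145) = 11287/85145 ≈ 0.13256)
A/(1/(b(-5, -9) + 42*(-44))) = 11287/(85145*(1/(-2 + 42*(-44)))) = 11287/(85145*(1/(-2 - 1848))) = 11287/(85145*(1/(-1850))) = 11287/(85145*(-1/1850)) = (11287/85145)*(-1850) = -4176190/17029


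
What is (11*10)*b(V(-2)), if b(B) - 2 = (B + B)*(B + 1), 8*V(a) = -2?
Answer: 715/4 ≈ 178.75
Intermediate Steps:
V(a) = -1/4 (V(a) = (1/8)*(-2) = -1/4)
b(B) = 2 + 2*B*(1 + B) (b(B) = 2 + (B + B)*(B + 1) = 2 + (2*B)*(1 + B) = 2 + 2*B*(1 + B))
(11*10)*b(V(-2)) = (11*10)*(2 + 2*(-1/4) + 2*(-1/4)**2) = 110*(2 - 1/2 + 2*(1/16)) = 110*(2 - 1/2 + 1/8) = 110*(13/8) = 715/4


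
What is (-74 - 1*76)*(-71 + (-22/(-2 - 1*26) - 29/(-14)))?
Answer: 71550/7 ≈ 10221.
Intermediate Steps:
(-74 - 1*76)*(-71 + (-22/(-2 - 1*26) - 29/(-14))) = (-74 - 76)*(-71 + (-22/(-2 - 26) - 29*(-1/14))) = -150*(-71 + (-22/(-28) + 29/14)) = -150*(-71 + (-22*(-1/28) + 29/14)) = -150*(-71 + (11/14 + 29/14)) = -150*(-71 + 20/7) = -150*(-477/7) = 71550/7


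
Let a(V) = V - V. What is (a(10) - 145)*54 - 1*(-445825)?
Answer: 437995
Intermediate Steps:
a(V) = 0
(a(10) - 145)*54 - 1*(-445825) = (0 - 145)*54 - 1*(-445825) = -145*54 + 445825 = -7830 + 445825 = 437995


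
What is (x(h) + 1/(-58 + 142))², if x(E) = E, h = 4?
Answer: 113569/7056 ≈ 16.095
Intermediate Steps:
(x(h) + 1/(-58 + 142))² = (4 + 1/(-58 + 142))² = (4 + 1/84)² = (337/84)² = 113569/7056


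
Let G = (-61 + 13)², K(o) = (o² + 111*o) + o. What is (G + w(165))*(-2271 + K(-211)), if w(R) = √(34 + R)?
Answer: 42895872 + 18618*√199 ≈ 4.3159e+7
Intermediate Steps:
K(o) = o² + 112*o
G = 2304 (G = (-48)² = 2304)
(G + w(165))*(-2271 + K(-211)) = (2304 + √(34 + 165))*(-2271 - 211*(112 - 211)) = (2304 + √199)*(-2271 - 211*(-99)) = (2304 + √199)*(-2271 + 20889) = (2304 + √199)*18618 = 42895872 + 18618*√199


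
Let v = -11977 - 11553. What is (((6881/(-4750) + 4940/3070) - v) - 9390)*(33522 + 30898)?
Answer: 132833325150586/145825 ≈ 9.1091e+8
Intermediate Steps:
v = -23530
(((6881/(-4750) + 4940/3070) - v) - 9390)*(33522 + 30898) = (((6881/(-4750) + 4940/3070) - 1*(-23530)) - 9390)*(33522 + 30898) = (((6881*(-1/4750) + 4940*(1/3070)) + 23530) - 9390)*64420 = (((-6881/4750 + 494/307) + 23530) - 9390)*64420 = ((234033/1458250 + 23530) - 9390)*64420 = (34312856533/1458250 - 9390)*64420 = (20619889033/1458250)*64420 = 132833325150586/145825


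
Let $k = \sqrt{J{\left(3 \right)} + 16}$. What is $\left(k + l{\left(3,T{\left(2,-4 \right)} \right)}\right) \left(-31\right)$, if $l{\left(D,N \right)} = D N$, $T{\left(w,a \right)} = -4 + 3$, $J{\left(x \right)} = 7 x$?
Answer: $93 - 31 \sqrt{37} \approx -95.566$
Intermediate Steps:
$k = \sqrt{37}$ ($k = \sqrt{7 \cdot 3 + 16} = \sqrt{21 + 16} = \sqrt{37} \approx 6.0828$)
$T{\left(w,a \right)} = -1$
$\left(k + l{\left(3,T{\left(2,-4 \right)} \right)}\right) \left(-31\right) = \left(\sqrt{37} + 3 \left(-1\right)\right) \left(-31\right) = \left(\sqrt{37} - 3\right) \left(-31\right) = \left(-3 + \sqrt{37}\right) \left(-31\right) = 93 - 31 \sqrt{37}$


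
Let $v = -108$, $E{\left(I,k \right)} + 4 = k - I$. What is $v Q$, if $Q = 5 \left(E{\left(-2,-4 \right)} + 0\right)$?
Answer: $3240$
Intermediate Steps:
$E{\left(I,k \right)} = -4 + k - I$ ($E{\left(I,k \right)} = -4 - \left(I - k\right) = -4 + k - I$)
$Q = -30$ ($Q = 5 \left(\left(-4 - 4 - -2\right) + 0\right) = 5 \left(\left(-4 - 4 + 2\right) + 0\right) = 5 \left(-6 + 0\right) = 5 \left(-6\right) = -30$)
$v Q = \left(-108\right) \left(-30\right) = 3240$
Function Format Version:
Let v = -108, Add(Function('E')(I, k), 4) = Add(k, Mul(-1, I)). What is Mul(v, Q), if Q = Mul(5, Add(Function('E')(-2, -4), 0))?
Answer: 3240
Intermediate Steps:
Function('E')(I, k) = Add(-4, k, Mul(-1, I)) (Function('E')(I, k) = Add(-4, Add(k, Mul(-1, I))) = Add(-4, k, Mul(-1, I)))
Q = -30 (Q = Mul(5, Add(Add(-4, -4, Mul(-1, -2)), 0)) = Mul(5, Add(Add(-4, -4, 2), 0)) = Mul(5, Add(-6, 0)) = Mul(5, -6) = -30)
Mul(v, Q) = Mul(-108, -30) = 3240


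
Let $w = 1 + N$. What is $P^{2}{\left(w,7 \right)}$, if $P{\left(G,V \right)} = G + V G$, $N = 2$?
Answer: $576$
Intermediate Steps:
$w = 3$ ($w = 1 + 2 = 3$)
$P{\left(G,V \right)} = G + G V$
$P^{2}{\left(w,7 \right)} = \left(3 \left(1 + 7\right)\right)^{2} = \left(3 \cdot 8\right)^{2} = 24^{2} = 576$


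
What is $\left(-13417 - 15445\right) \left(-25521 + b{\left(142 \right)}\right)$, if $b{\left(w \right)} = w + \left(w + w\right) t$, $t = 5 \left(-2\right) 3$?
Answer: $978392938$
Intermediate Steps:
$t = -30$ ($t = \left(-10\right) 3 = -30$)
$b{\left(w \right)} = - 59 w$ ($b{\left(w \right)} = w + \left(w + w\right) \left(-30\right) = w + 2 w \left(-30\right) = w - 60 w = - 59 w$)
$\left(-13417 - 15445\right) \left(-25521 + b{\left(142 \right)}\right) = \left(-13417 - 15445\right) \left(-25521 - 8378\right) = - 28862 \left(-25521 - 8378\right) = \left(-28862\right) \left(-33899\right) = 978392938$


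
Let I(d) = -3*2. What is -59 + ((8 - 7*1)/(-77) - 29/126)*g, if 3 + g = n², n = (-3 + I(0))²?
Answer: -381970/231 ≈ -1653.5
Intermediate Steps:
I(d) = -6
n = 81 (n = (-3 - 6)² = (-9)² = 81)
g = 6558 (g = -3 + 81² = -3 + 6561 = 6558)
-59 + ((8 - 7*1)/(-77) - 29/126)*g = -59 + ((8 - 7*1)/(-77) - 29/126)*6558 = -59 + ((8 - 7)*(-1/77) - 29*1/126)*6558 = -59 + (1*(-1/77) - 29/126)*6558 = -59 + (-1/77 - 29/126)*6558 = -59 - 337/1386*6558 = -59 - 368341/231 = -381970/231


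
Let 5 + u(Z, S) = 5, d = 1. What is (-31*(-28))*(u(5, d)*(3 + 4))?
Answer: 0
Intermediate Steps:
u(Z, S) = 0 (u(Z, S) = -5 + 5 = 0)
(-31*(-28))*(u(5, d)*(3 + 4)) = (-31*(-28))*(0*(3 + 4)) = 868*(0*7) = 868*0 = 0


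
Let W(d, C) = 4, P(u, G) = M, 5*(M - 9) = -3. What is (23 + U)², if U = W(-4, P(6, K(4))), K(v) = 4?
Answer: 729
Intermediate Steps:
M = 42/5 (M = 9 + (⅕)*(-3) = 9 - ⅗ = 42/5 ≈ 8.4000)
P(u, G) = 42/5
U = 4
(23 + U)² = (23 + 4)² = 27² = 729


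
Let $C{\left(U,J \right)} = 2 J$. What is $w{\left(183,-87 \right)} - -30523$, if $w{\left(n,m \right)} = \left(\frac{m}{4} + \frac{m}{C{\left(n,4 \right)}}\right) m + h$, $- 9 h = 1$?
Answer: $\frac{2402011}{72} \approx 33361.0$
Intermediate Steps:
$h = - \frac{1}{9}$ ($h = \left(- \frac{1}{9}\right) 1 = - \frac{1}{9} \approx -0.11111$)
$w{\left(n,m \right)} = - \frac{1}{9} + \frac{3 m^{2}}{8}$ ($w{\left(n,m \right)} = \left(\frac{m}{4} + \frac{m}{2 \cdot 4}\right) m - \frac{1}{9} = \left(m \frac{1}{4} + \frac{m}{8}\right) m - \frac{1}{9} = \left(\frac{m}{4} + m \frac{1}{8}\right) m - \frac{1}{9} = \left(\frac{m}{4} + \frac{m}{8}\right) m - \frac{1}{9} = \frac{3 m}{8} m - \frac{1}{9} = \frac{3 m^{2}}{8} - \frac{1}{9} = - \frac{1}{9} + \frac{3 m^{2}}{8}$)
$w{\left(183,-87 \right)} - -30523 = \left(- \frac{1}{9} + \frac{3 \left(-87\right)^{2}}{8}\right) - -30523 = \left(- \frac{1}{9} + \frac{3}{8} \cdot 7569\right) + 30523 = \left(- \frac{1}{9} + \frac{22707}{8}\right) + 30523 = \frac{204355}{72} + 30523 = \frac{2402011}{72}$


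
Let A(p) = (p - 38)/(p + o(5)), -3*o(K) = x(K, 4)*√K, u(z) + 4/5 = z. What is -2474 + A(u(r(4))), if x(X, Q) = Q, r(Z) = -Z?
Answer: -489437/199 - 1605*√5/398 ≈ -2468.5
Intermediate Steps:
u(z) = -⅘ + z
o(K) = -4*√K/3
A(p) = (-38 + p)/(p - 4*√5/3) (A(p) = (p - 38)/(p - 4*√5/3) = (-38 + p)/(p - 4*√5/3))
-2474 + A(u(r(4))) = -2474 + 3*(-38 + (-⅘ - 1*4))/(-4*√5 + 3*(-⅘ - 1*4)) = -2474 + 3*(-38 + (-⅘ - 4))/(-4*√5 + 3*(-⅘ - 4)) = -2474 + 3*(-38 - 24/5)/(-4*√5 + 3*(-24/5)) = -2474 + 3*(-214/5)/(-4*√5 - 72/5) = -2474 + 3*(-214/5)/(-72/5 - 4*√5) = -2474 - 642/(5*(-72/5 - 4*√5))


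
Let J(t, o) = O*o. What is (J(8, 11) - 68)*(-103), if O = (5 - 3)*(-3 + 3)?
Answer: 7004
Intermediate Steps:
O = 0 (O = 2*0 = 0)
J(t, o) = 0 (J(t, o) = 0*o = 0)
(J(8, 11) - 68)*(-103) = (0 - 68)*(-103) = -68*(-103) = 7004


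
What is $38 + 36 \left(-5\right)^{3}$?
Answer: $-4462$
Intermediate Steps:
$38 + 36 \left(-5\right)^{3} = 38 + 36 \left(-125\right) = 38 - 4500 = -4462$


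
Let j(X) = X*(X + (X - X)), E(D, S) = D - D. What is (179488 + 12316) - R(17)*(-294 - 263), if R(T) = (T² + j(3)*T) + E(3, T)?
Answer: 437998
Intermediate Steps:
E(D, S) = 0
j(X) = X² (j(X) = X*(X + 0) = X*X = X²)
R(T) = T² + 9*T (R(T) = (T² + 3²*T) + 0 = (T² + 9*T) + 0 = T² + 9*T)
(179488 + 12316) - R(17)*(-294 - 263) = (179488 + 12316) - 17*(9 + 17)*(-294 - 263) = 191804 - 17*26*(-557) = 191804 - 442*(-557) = 191804 - 1*(-246194) = 191804 + 246194 = 437998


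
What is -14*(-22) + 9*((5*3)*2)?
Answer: 578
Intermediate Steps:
-14*(-22) + 9*((5*3)*2) = 308 + 9*(15*2) = 308 + 9*30 = 308 + 270 = 578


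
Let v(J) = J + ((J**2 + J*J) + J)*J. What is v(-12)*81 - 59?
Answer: -269303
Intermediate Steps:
v(J) = J + J*(J + 2*J**2) (v(J) = J + ((J**2 + J**2) + J)*J = J + (2*J**2 + J)*J = J + (J + 2*J**2)*J = J + J*(J + 2*J**2))
v(-12)*81 - 59 = -12*(1 - 12 + 2*(-12)**2)*81 - 59 = -12*(1 - 12 + 2*144)*81 - 59 = -12*(1 - 12 + 288)*81 - 59 = -12*277*81 - 59 = -3324*81 - 59 = -269244 - 59 = -269303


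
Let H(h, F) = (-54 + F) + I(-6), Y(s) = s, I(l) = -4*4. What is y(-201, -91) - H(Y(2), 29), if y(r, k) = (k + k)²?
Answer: 33165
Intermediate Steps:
I(l) = -16
y(r, k) = 4*k² (y(r, k) = (2*k)² = 4*k²)
H(h, F) = -70 + F (H(h, F) = (-54 + F) - 16 = -70 + F)
y(-201, -91) - H(Y(2), 29) = 4*(-91)² - (-70 + 29) = 4*8281 - 1*(-41) = 33124 + 41 = 33165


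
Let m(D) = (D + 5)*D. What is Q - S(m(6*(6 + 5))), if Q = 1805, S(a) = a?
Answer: -2881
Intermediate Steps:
m(D) = D*(5 + D) (m(D) = (5 + D)*D = D*(5 + D))
Q - S(m(6*(6 + 5))) = 1805 - 6*(6 + 5)*(5 + 6*(6 + 5)) = 1805 - 6*11*(5 + 6*11) = 1805 - 66*(5 + 66) = 1805 - 66*71 = 1805 - 1*4686 = 1805 - 4686 = -2881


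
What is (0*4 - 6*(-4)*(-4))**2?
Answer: 9216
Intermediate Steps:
(0*4 - 6*(-4)*(-4))**2 = (0 + 24*(-4))**2 = (0 - 96)**2 = (-96)**2 = 9216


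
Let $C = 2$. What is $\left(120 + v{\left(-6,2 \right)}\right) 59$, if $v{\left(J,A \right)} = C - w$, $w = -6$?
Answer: $7552$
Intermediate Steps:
$v{\left(J,A \right)} = 8$ ($v{\left(J,A \right)} = 2 - -6 = 2 + 6 = 8$)
$\left(120 + v{\left(-6,2 \right)}\right) 59 = \left(120 + 8\right) 59 = 128 \cdot 59 = 7552$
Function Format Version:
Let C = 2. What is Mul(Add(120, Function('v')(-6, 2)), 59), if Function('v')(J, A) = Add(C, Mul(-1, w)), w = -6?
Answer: 7552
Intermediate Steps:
Function('v')(J, A) = 8 (Function('v')(J, A) = Add(2, Mul(-1, -6)) = Add(2, 6) = 8)
Mul(Add(120, Function('v')(-6, 2)), 59) = Mul(Add(120, 8), 59) = Mul(128, 59) = 7552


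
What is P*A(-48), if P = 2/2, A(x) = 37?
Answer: 37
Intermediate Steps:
P = 1 (P = 2*(½) = 1)
P*A(-48) = 1*37 = 37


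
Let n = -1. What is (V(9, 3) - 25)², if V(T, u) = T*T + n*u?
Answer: 2809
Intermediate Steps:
V(T, u) = T² - u (V(T, u) = T*T - u = T² - u)
(V(9, 3) - 25)² = ((9² - 1*3) - 25)² = ((81 - 3) - 25)² = (78 - 25)² = 53² = 2809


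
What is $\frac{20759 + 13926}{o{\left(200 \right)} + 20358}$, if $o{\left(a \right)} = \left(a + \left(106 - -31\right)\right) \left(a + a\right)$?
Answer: $\frac{34685}{155158} \approx 0.22355$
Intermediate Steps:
$o{\left(a \right)} = 2 a \left(137 + a\right)$ ($o{\left(a \right)} = \left(a + \left(106 + 31\right)\right) 2 a = \left(a + 137\right) 2 a = \left(137 + a\right) 2 a = 2 a \left(137 + a\right)$)
$\frac{20759 + 13926}{o{\left(200 \right)} + 20358} = \frac{20759 + 13926}{2 \cdot 200 \left(137 + 200\right) + 20358} = \frac{34685}{2 \cdot 200 \cdot 337 + 20358} = \frac{34685}{134800 + 20358} = \frac{34685}{155158}$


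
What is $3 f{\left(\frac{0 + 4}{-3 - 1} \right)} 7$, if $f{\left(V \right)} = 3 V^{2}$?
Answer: $63$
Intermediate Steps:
$3 f{\left(\frac{0 + 4}{-3 - 1} \right)} 7 = 3 \cdot 3 \left(\frac{0 + 4}{-3 - 1}\right)^{2} \cdot 7 = 3 \cdot 3 \left(\frac{4}{-4}\right)^{2} \cdot 7 = 3 \cdot 3 \left(4 \left(- \frac{1}{4}\right)\right)^{2} \cdot 7 = 3 \cdot 3 \left(-1\right)^{2} \cdot 7 = 3 \cdot 3 \cdot 1 \cdot 7 = 3 \cdot 3 \cdot 7 = 9 \cdot 7 = 63$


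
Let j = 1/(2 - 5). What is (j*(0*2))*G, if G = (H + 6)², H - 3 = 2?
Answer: 0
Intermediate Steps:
j = -⅓ (j = 1/(-3) = -⅓ ≈ -0.33333)
H = 5 (H = 3 + 2 = 5)
G = 121 (G = (5 + 6)² = 11² = 121)
(j*(0*2))*G = -0*2*121 = -⅓*0*121 = 0*121 = 0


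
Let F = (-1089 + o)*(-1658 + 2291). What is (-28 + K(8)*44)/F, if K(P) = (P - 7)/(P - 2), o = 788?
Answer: 62/571599 ≈ 0.00010847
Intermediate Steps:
F = -190533 (F = (-1089 + 788)*(-1658 + 2291) = -301*633 = -190533)
K(P) = (-7 + P)/(-2 + P)
(-28 + K(8)*44)/F = (-28 + ((-7 + 8)/(-2 + 8))*44)/(-190533) = (-28 + (1/6)*44)*(-1/190533) = (-28 + ((⅙)*1)*44)*(-1/190533) = (-28 + (⅙)*44)*(-1/190533) = (-28 + 22/3)*(-1/190533) = -62/3*(-1/190533) = 62/571599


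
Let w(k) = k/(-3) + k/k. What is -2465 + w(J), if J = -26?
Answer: -7366/3 ≈ -2455.3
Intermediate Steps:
w(k) = 1 - k/3 (w(k) = k*(-⅓) + 1 = -k/3 + 1 = 1 - k/3)
-2465 + w(J) = -2465 + (1 - ⅓*(-26)) = -2465 + (1 + 26/3) = -2465 + 29/3 = -7366/3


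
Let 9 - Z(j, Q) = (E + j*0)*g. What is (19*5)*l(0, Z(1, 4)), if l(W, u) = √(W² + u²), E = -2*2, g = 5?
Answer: 2755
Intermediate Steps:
E = -4
Z(j, Q) = 29 (Z(j, Q) = 9 - (-4 + j*0)*5 = 9 - (-4 + 0)*5 = 9 - (-4)*5 = 9 - 1*(-20) = 9 + 20 = 29)
(19*5)*l(0, Z(1, 4)) = (19*5)*√(0² + 29²) = 95*√(0 + 841) = 95*√841 = 95*29 = 2755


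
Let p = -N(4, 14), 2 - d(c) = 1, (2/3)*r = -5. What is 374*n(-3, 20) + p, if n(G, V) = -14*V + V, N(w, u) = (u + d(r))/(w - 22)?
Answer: -583435/6 ≈ -97239.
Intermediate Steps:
r = -15/2 (r = (3/2)*(-5) = -15/2 ≈ -7.5000)
d(c) = 1 (d(c) = 2 - 1*1 = 2 - 1 = 1)
N(w, u) = (1 + u)/(-22 + w) (N(w, u) = (u + 1)/(w - 22) = (1 + u)/(-22 + w))
p = ⅚ (p = -(1 + 14)/(-22 + 4) = -15/(-18) = -(-1)*15/18 = -1*(-⅚) = ⅚ ≈ 0.83333)
n(G, V) = -13*V
374*n(-3, 20) + p = 374*(-13*20) + ⅚ = 374*(-260) + ⅚ = -97240 + ⅚ = -583435/6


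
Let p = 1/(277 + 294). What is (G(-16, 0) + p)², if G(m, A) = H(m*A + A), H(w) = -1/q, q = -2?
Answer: 328329/1304164 ≈ 0.25175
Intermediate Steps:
H(w) = ½ (H(w) = -1/(-2) = -1*(-½) = ½)
G(m, A) = ½
p = 1/571 ≈ 0.0017513
(G(-16, 0) + p)² = (½ + 1/571)² = (573/1142)² = 328329/1304164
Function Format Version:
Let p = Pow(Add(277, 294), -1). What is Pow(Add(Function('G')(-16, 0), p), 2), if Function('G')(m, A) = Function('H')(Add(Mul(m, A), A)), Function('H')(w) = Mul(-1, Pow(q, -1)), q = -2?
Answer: Rational(328329, 1304164) ≈ 0.25175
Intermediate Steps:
Function('H')(w) = Rational(1, 2) (Function('H')(w) = Mul(-1, Pow(-2, -1)) = Mul(-1, Rational(-1, 2)) = Rational(1, 2))
Function('G')(m, A) = Rational(1, 2)
p = Rational(1, 571) (p = Pow(571, -1) = Rational(1, 571) ≈ 0.0017513)
Pow(Add(Function('G')(-16, 0), p), 2) = Pow(Add(Rational(1, 2), Rational(1, 571)), 2) = Pow(Rational(573, 1142), 2) = Rational(328329, 1304164)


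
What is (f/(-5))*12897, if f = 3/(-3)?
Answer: 12897/5 ≈ 2579.4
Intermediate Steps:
f = -1 (f = 3*(-1/3) = -1)
(f/(-5))*12897 = -1/(-5)*12897 = -1*(-1/5)*12897 = (1/5)*12897 = 12897/5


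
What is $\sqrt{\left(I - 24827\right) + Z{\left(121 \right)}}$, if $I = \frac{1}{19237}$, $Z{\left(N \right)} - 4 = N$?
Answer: $\frac{i \sqrt{9141275679401}}{19237} \approx 157.17 i$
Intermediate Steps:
$Z{\left(N \right)} = 4 + N$
$I = \frac{1}{19237} \approx 5.1983 \cdot 10^{-5}$
$\sqrt{\left(I - 24827\right) + Z{\left(121 \right)}} = \sqrt{\left(\frac{1}{19237} - 24827\right) + \left(4 + 121\right)} = \sqrt{- \frac{477596998}{19237} + 125} = \sqrt{- \frac{475192373}{19237}} = \frac{i \sqrt{9141275679401}}{19237}$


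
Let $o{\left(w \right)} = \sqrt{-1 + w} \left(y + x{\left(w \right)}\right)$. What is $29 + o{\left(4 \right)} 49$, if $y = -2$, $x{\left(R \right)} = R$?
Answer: $29 + 98 \sqrt{3} \approx 198.74$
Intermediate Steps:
$o{\left(w \right)} = \sqrt{-1 + w} \left(-2 + w\right)$
$29 + o{\left(4 \right)} 49 = 29 + \sqrt{-1 + 4} \left(-2 + 4\right) 49 = 29 + \sqrt{3} \cdot 2 \cdot 49 = 29 + 2 \sqrt{3} \cdot 49 = 29 + 98 \sqrt{3}$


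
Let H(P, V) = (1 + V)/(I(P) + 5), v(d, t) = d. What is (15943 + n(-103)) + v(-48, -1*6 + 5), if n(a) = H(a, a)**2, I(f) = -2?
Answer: 17051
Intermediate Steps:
H(P, V) = 1/3 + V/3 (H(P, V) = (1 + V)/(-2 + 5) = (1 + V)/3 = (1 + V)*(1/3) = 1/3 + V/3)
n(a) = (1/3 + a/3)**2
(15943 + n(-103)) + v(-48, -1*6 + 5) = (15943 + (1 - 103)**2/9) - 48 = (15943 + (1/9)*(-102)**2) - 48 = (15943 + (1/9)*10404) - 48 = (15943 + 1156) - 48 = 17099 - 48 = 17051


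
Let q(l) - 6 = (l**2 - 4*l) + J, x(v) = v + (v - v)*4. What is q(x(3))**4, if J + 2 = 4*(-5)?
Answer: 130321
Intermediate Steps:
J = -22 (J = -2 + 4*(-5) = -2 - 20 = -22)
x(v) = v (x(v) = v + 0*4 = v + 0 = v)
q(l) = -16 + l**2 - 4*l (q(l) = 6 + ((l**2 - 4*l) - 22) = 6 + (-22 + l**2 - 4*l) = -16 + l**2 - 4*l)
q(x(3))**4 = (-16 + 3**2 - 4*3)**4 = (-16 + 9 - 12)**4 = (-19)**4 = 130321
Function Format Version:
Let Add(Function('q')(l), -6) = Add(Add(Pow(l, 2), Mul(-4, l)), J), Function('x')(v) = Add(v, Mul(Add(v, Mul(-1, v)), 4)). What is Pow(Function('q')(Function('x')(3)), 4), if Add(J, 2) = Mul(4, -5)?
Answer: 130321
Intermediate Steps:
J = -22 (J = Add(-2, Mul(4, -5)) = Add(-2, -20) = -22)
Function('x')(v) = v (Function('x')(v) = Add(v, Mul(0, 4)) = Add(v, 0) = v)
Function('q')(l) = Add(-16, Pow(l, 2), Mul(-4, l)) (Function('q')(l) = Add(6, Add(Add(Pow(l, 2), Mul(-4, l)), -22)) = Add(6, Add(-22, Pow(l, 2), Mul(-4, l))) = Add(-16, Pow(l, 2), Mul(-4, l)))
Pow(Function('q')(Function('x')(3)), 4) = Pow(Add(-16, Pow(3, 2), Mul(-4, 3)), 4) = Pow(Add(-16, 9, -12), 4) = Pow(-19, 4) = 130321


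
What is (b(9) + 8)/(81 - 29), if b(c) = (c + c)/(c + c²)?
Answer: 41/260 ≈ 0.15769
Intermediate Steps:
b(c) = 2*c/(c + c²) (b(c) = (2*c)/(c + c²) = 2*c/(c + c²))
(b(9) + 8)/(81 - 29) = (2/(1 + 9) + 8)/(81 - 29) = (2/10 + 8)/52 = (2*(⅒) + 8)*(1/52) = (⅕ + 8)*(1/52) = (41/5)*(1/52) = 41/260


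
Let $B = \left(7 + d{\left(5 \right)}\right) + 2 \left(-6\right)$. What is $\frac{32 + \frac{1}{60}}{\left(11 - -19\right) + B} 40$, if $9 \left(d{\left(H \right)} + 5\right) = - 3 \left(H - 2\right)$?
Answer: $\frac{3842}{57} \approx 67.404$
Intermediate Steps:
$d{\left(H \right)} = - \frac{13}{3} - \frac{H}{3}$ ($d{\left(H \right)} = -5 + \frac{\left(-3\right) \left(H - 2\right)}{9} = -5 + \frac{\left(-3\right) \left(-2 + H\right)}{9} = -5 + \frac{6 - 3 H}{9} = -5 - \left(- \frac{2}{3} + \frac{H}{3}\right) = - \frac{13}{3} - \frac{H}{3}$)
$B = -11$ ($B = \left(7 - 6\right) + 2 \left(-6\right) = \left(7 - 6\right) - 12 = 1 - 12 = -11$)
$\frac{32 + \frac{1}{60}}{\left(11 - -19\right) + B} 40 = \frac{32 + \frac{1}{60}}{\left(11 - -19\right) - 11} \cdot 40 = \frac{32 + \frac{1}{60}}{\left(11 + 19\right) - 11} \cdot 40 = \frac{1921}{60 \left(30 - 11\right)} 40 = \frac{1921}{60 \cdot 19} \cdot 40 = \frac{1921}{60} \cdot \frac{1}{19} \cdot 40 = \frac{1921}{1140} \cdot 40 = \frac{3842}{57}$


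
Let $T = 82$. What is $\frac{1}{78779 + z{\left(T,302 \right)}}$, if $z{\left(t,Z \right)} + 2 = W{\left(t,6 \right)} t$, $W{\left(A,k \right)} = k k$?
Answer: $\frac{1}{81729} \approx 1.2236 \cdot 10^{-5}$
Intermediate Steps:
$W{\left(A,k \right)} = k^{2}$
$z{\left(t,Z \right)} = -2 + 36 t$ ($z{\left(t,Z \right)} = -2 + 6^{2} t = -2 + 36 t$)
$\frac{1}{78779 + z{\left(T,302 \right)}} = \frac{1}{78779 + \left(-2 + 36 \cdot 82\right)} = \frac{1}{78779 + \left(-2 + 2952\right)} = \frac{1}{78779 + 2950} = \frac{1}{81729}$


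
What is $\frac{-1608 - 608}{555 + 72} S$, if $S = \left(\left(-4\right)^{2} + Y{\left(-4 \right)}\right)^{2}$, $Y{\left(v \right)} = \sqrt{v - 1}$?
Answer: $- \frac{556216}{627} - \frac{70912 i \sqrt{5}}{627} \approx -887.11 - 252.89 i$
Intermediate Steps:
$Y{\left(v \right)} = \sqrt{-1 + v}$
$S = \left(16 + i \sqrt{5}\right)^{2}$ ($S = \left(\left(-4\right)^{2} + \sqrt{-1 - 4}\right)^{2} = \left(16 + \sqrt{-5}\right)^{2} = \left(16 + i \sqrt{5}\right)^{2} \approx 251.0 + 71.554 i$)
$\frac{-1608 - 608}{555 + 72} S = \frac{-1608 - 608}{555 + 72} \left(16 + i \sqrt{5}\right)^{2} = - \frac{2216}{627} \left(16 + i \sqrt{5}\right)^{2} = \left(-2216\right) \frac{1}{627} \left(16 + i \sqrt{5}\right)^{2} = - \frac{2216 \left(16 + i \sqrt{5}\right)^{2}}{627}$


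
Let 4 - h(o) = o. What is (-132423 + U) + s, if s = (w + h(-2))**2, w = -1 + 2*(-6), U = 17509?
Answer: -114865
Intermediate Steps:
h(o) = 4 - o
w = -13 (w = -1 - 12 = -13)
s = 49 (s = (-13 + (4 - 1*(-2)))**2 = (-13 + (4 + 2))**2 = (-13 + 6)**2 = (-7)**2 = 49)
(-132423 + U) + s = (-132423 + 17509) + 49 = -114914 + 49 = -114865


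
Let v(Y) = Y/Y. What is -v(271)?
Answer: -1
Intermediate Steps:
v(Y) = 1
-v(271) = -1*1 = -1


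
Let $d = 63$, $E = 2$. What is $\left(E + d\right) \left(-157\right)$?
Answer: $-10205$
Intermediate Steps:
$\left(E + d\right) \left(-157\right) = \left(2 + 63\right) \left(-157\right) = 65 \left(-157\right) = -10205$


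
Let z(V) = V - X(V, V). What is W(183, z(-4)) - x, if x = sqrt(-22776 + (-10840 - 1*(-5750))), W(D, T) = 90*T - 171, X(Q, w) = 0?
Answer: -531 - I*sqrt(27866) ≈ -531.0 - 166.93*I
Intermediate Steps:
z(V) = V (z(V) = V - 1*0 = V + 0 = V)
W(D, T) = -171 + 90*T
x = I*sqrt(27866) (x = sqrt(-22776 + (-10840 + 5750)) = sqrt(-22776 - 5090) = sqrt(-27866) = I*sqrt(27866) ≈ 166.93*I)
W(183, z(-4)) - x = (-171 + 90*(-4)) - I*sqrt(27866) = (-171 - 360) - I*sqrt(27866) = -531 - I*sqrt(27866)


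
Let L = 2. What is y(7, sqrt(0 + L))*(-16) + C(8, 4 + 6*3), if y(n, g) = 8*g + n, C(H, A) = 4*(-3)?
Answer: -124 - 128*sqrt(2) ≈ -305.02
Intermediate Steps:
C(H, A) = -12
y(n, g) = n + 8*g
y(7, sqrt(0 + L))*(-16) + C(8, 4 + 6*3) = (7 + 8*sqrt(0 + 2))*(-16) - 12 = (7 + 8*sqrt(2))*(-16) - 12 = (-112 - 128*sqrt(2)) - 12 = -124 - 128*sqrt(2)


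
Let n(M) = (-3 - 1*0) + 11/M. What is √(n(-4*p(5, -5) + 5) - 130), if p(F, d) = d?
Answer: I*√3314/5 ≈ 11.513*I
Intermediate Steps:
n(M) = -3 + 11/M (n(M) = (-3 + 0) + 11/M = -3 + 11/M)
√(n(-4*p(5, -5) + 5) - 130) = √((-3 + 11/(-4*(-5) + 5)) - 130) = √((-3 + 11/(20 + 5)) - 130) = √((-3 + 11/25) - 130) = √(-64/25 - 130) = √(-3314/25) = I*√3314/5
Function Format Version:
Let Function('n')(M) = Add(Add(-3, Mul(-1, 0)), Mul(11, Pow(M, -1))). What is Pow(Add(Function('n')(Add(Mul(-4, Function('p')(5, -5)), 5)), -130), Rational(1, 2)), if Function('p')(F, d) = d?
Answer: Mul(Rational(1, 5), I, Pow(3314, Rational(1, 2))) ≈ Mul(11.513, I)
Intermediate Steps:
Function('n')(M) = Add(-3, Mul(11, Pow(M, -1))) (Function('n')(M) = Add(Add(-3, 0), Mul(11, Pow(M, -1))) = Add(-3, Mul(11, Pow(M, -1))))
Pow(Add(Function('n')(Add(Mul(-4, Function('p')(5, -5)), 5)), -130), Rational(1, 2)) = Pow(Add(Add(-3, Mul(11, Pow(Add(Mul(-4, -5), 5), -1))), -130), Rational(1, 2)) = Pow(Add(Add(-3, Mul(11, Pow(Add(20, 5), -1))), -130), Rational(1, 2)) = Pow(Add(Add(-3, Mul(11, Pow(25, -1))), -130), Rational(1, 2)) = Pow(Add(Add(-3, Mul(11, Rational(1, 25))), -130), Rational(1, 2)) = Pow(Add(Add(-3, Rational(11, 25)), -130), Rational(1, 2)) = Pow(Add(Rational(-64, 25), -130), Rational(1, 2)) = Pow(Rational(-3314, 25), Rational(1, 2)) = Mul(Rational(1, 5), I, Pow(3314, Rational(1, 2)))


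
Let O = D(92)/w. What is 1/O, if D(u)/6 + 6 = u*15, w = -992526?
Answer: -165421/1374 ≈ -120.39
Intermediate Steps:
D(u) = -36 + 90*u (D(u) = -36 + 6*(u*15) = -36 + 6*(15*u) = -36 + 90*u)
O = -1374/165421 (O = (-36 + 90*92)/(-992526) = (-36 + 8280)*(-1/992526) = 8244*(-1/992526) = -1374/165421 ≈ -0.0083061)
1/O = 1/(-1374/165421) = -165421/1374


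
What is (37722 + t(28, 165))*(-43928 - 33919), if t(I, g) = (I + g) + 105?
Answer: -2959742940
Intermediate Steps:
t(I, g) = 105 + I + g
(37722 + t(28, 165))*(-43928 - 33919) = (37722 + (105 + 28 + 165))*(-43928 - 33919) = (37722 + 298)*(-77847) = 38020*(-77847) = -2959742940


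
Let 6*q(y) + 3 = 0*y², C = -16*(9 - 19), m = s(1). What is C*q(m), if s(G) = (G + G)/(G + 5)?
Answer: -80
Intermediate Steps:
s(G) = 2*G/(5 + G) (s(G) = (2*G)/(5 + G) = 2*G/(5 + G))
m = ⅓ (m = 2*1/(5 + 1) = 2*1/6 = 2*1*(⅙) = ⅓ ≈ 0.33333)
C = 160 (C = -16*(-10) = 160)
q(y) = -½ (q(y) = -½ + (0*y²)/6 = -½ + (⅙)*0 = -½ + 0 = -½)
C*q(m) = 160*(-½) = -80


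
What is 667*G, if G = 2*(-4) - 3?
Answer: -7337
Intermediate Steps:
G = -11 (G = -8 - 3 = -11)
667*G = 667*(-11) = -7337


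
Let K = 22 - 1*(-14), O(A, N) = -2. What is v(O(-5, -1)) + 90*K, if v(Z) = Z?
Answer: 3238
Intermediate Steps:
K = 36 (K = 22 + 14 = 36)
v(O(-5, -1)) + 90*K = -2 + 90*36 = -2 + 3240 = 3238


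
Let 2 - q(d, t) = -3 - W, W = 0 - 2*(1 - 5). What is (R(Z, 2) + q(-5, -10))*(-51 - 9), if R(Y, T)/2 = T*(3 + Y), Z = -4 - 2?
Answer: -60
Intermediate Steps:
Z = -6
W = 8 (W = 0 - 2*(-4) = 0 - 1*(-8) = 0 + 8 = 8)
R(Y, T) = 2*T*(3 + Y) (R(Y, T) = 2*(T*(3 + Y)) = 2*T*(3 + Y))
q(d, t) = 13 (q(d, t) = 2 - (-3 - 1*8) = 2 - (-3 - 8) = 2 - 1*(-11) = 2 + 11 = 13)
(R(Z, 2) + q(-5, -10))*(-51 - 9) = (2*2*(3 - 6) + 13)*(-51 - 9) = (2*2*(-3) + 13)*(-60) = (-12 + 13)*(-60) = 1*(-60) = -60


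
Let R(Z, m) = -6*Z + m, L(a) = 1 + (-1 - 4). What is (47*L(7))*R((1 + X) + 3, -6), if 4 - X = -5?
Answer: 15792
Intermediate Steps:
X = 9 (X = 4 - 1*(-5) = 4 + 5 = 9)
L(a) = -4 (L(a) = 1 - 5 = -4)
R(Z, m) = m - 6*Z
(47*L(7))*R((1 + X) + 3, -6) = (47*(-4))*(-6 - 6*((1 + 9) + 3)) = -188*(-6 - 6*(10 + 3)) = -188*(-6 - 6*13) = -188*(-6 - 78) = -188*(-84) = 15792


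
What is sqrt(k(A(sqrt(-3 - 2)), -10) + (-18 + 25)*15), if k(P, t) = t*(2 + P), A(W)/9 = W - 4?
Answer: sqrt(445 - 90*I*sqrt(5)) ≈ 21.603 - 4.6578*I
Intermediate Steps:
A(W) = -36 + 9*W (A(W) = 9*(W - 4) = 9*(-4 + W) = -36 + 9*W)
sqrt(k(A(sqrt(-3 - 2)), -10) + (-18 + 25)*15) = sqrt(-10*(2 + (-36 + 9*sqrt(-3 - 2))) + (-18 + 25)*15) = sqrt(-10*(2 + (-36 + 9*sqrt(-5))) + 7*15) = sqrt(-10*(2 + (-36 + 9*(I*sqrt(5)))) + 105) = sqrt(-10*(2 + (-36 + 9*I*sqrt(5))) + 105) = sqrt(-10*(-34 + 9*I*sqrt(5)) + 105) = sqrt((340 - 90*I*sqrt(5)) + 105) = sqrt(445 - 90*I*sqrt(5))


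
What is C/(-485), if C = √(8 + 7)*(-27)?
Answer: 27*√15/485 ≈ 0.21561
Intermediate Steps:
C = -27*√15 (C = √15*(-27) = -27*√15 ≈ -104.57)
C/(-485) = -27*√15/(-485) = -27*√15*(-1/485) = 27*√15/485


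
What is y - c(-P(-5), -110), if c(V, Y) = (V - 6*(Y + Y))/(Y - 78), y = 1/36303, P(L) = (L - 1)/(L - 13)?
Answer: 15969349/2274988 ≈ 7.0195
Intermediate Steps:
P(L) = (-1 + L)/(-13 + L)
y = 1/36303 ≈ 2.7546e-5
c(V, Y) = (V - 12*Y)/(-78 + Y)
y - c(-P(-5), -110) = 1/36303 - (-(-1 - 5)/(-13 - 5) - 12*(-110))/(-78 - 110) = 1/36303 - (-(-6)/(-18) + 1320)/(-188) = 1/36303 - (-1)*(-(-1)*(-6)/18 + 1320)/188 = 1/36303 - (-1)*(-1*1/3 + 1320)/188 = 1/36303 - (-1)*(-1/3 + 1320)/188 = 1/36303 - (-1)*3959/(188*3) = 1/36303 - 1*(-3959/564) = 1/36303 + 3959/564 = 15969349/2274988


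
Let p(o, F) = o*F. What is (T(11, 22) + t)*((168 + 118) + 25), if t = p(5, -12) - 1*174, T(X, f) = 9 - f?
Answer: -76817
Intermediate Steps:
p(o, F) = F*o
t = -234 (t = -12*5 - 1*174 = -60 - 174 = -234)
(T(11, 22) + t)*((168 + 118) + 25) = ((9 - 1*22) - 234)*((168 + 118) + 25) = ((9 - 22) - 234)*(286 + 25) = (-13 - 234)*311 = -247*311 = -76817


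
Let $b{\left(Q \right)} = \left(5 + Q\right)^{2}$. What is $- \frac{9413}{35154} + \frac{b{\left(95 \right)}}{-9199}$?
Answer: $- \frac{438130187}{323381646} \approx -1.3548$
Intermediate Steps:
$- \frac{9413}{35154} + \frac{b{\left(95 \right)}}{-9199} = - \frac{9413}{35154} + \frac{\left(5 + 95\right)^{2}}{-9199} = \left(-9413\right) \frac{1}{35154} + 100^{2} \left(- \frac{1}{9199}\right) = - \frac{9413}{35154} + 10000 \left(- \frac{1}{9199}\right) = - \frac{9413}{35154} - \frac{10000}{9199} = - \frac{438130187}{323381646}$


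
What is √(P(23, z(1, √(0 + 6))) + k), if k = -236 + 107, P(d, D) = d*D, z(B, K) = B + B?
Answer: I*√83 ≈ 9.1104*I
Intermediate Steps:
z(B, K) = 2*B
P(d, D) = D*d
k = -129
√(P(23, z(1, √(0 + 6))) + k) = √((2*1)*23 - 129) = √(2*23 - 129) = √(46 - 129) = √(-83) = I*√83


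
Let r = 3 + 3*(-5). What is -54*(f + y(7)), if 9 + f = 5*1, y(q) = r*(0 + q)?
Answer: 4752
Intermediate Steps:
r = -12 (r = 3 - 15 = -12)
y(q) = -12*q (y(q) = -12*(0 + q) = -12*q)
f = -4 (f = -9 + 5*1 = -9 + 5 = -4)
-54*(f + y(7)) = -54*(-4 - 12*7) = -54*(-4 - 84) = -54*(-88) = 4752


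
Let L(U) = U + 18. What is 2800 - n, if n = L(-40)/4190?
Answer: 5866011/2095 ≈ 2800.0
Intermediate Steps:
L(U) = 18 + U
n = -11/2095 (n = (18 - 40)/4190 = -22*1/4190 = -11/2095 ≈ -0.0052506)
2800 - n = 2800 - 1*(-11/2095) = 2800 + 11/2095 = 5866011/2095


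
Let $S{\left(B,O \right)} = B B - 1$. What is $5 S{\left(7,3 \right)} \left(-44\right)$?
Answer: $-10560$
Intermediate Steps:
$S{\left(B,O \right)} = -1 + B^{2}$ ($S{\left(B,O \right)} = B^{2} - 1 = -1 + B^{2}$)
$5 S{\left(7,3 \right)} \left(-44\right) = 5 \left(-1 + 7^{2}\right) \left(-44\right) = 5 \left(-1 + 49\right) \left(-44\right) = 5 \cdot 48 \left(-44\right) = 240 \left(-44\right) = -10560$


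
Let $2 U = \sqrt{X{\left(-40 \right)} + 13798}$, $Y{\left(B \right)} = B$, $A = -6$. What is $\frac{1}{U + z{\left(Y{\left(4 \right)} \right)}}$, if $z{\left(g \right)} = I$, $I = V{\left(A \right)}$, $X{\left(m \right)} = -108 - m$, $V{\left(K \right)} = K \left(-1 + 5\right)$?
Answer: $\frac{48}{5713} + \frac{\sqrt{13730}}{5713} \approx 0.028912$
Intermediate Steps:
$V{\left(K \right)} = 4 K$ ($V{\left(K \right)} = K 4 = 4 K$)
$I = -24$ ($I = 4 \left(-6\right) = -24$)
$z{\left(g \right)} = -24$
$U = \frac{\sqrt{13730}}{2}$ ($U = \frac{\sqrt{\left(-108 - -40\right) + 13798}}{2} = \frac{\sqrt{\left(-108 + 40\right) + 13798}}{2} = \frac{\sqrt{-68 + 13798}}{2} = \frac{\sqrt{13730}}{2} \approx 58.588$)
$\frac{1}{U + z{\left(Y{\left(4 \right)} \right)}} = \frac{1}{\frac{\sqrt{13730}}{2} - 24} = \frac{1}{-24 + \frac{\sqrt{13730}}{2}}$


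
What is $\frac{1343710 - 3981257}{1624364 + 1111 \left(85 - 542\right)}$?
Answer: $- \frac{2637547}{1116637} \approx -2.362$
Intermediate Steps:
$\frac{1343710 - 3981257}{1624364 + 1111 \left(85 - 542\right)} = - \frac{2637547}{1624364 + 1111 \left(85 - 542\right)} = - \frac{2637547}{1624364 + 1111 \left(-457\right)} = - \frac{2637547}{1624364 - 507727} = - \frac{2637547}{1116637}$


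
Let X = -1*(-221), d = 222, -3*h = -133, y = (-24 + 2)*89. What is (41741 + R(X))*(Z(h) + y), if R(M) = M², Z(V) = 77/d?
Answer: -6561141103/37 ≈ -1.7733e+8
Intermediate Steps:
y = -1958 (y = -22*89 = -1958)
h = 133/3 (h = -⅓*(-133) = 133/3 ≈ 44.333)
Z(V) = 77/222
X = 221
(41741 + R(X))*(Z(h) + y) = (41741 + 221²)*(77/222 - 1958) = (41741 + 48841)*(-434599/222) = 90582*(-434599/222) = -6561141103/37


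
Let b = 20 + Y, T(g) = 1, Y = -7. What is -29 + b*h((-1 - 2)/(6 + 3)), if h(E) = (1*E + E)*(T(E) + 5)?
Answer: -81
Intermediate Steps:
h(E) = 12*E (h(E) = (1*E + E)*(1 + 5) = (E + E)*6 = (2*E)*6 = 12*E)
b = 13 (b = 20 - 7 = 13)
-29 + b*h((-1 - 2)/(6 + 3)) = -29 + 13*(12*((-1 - 2)/(6 + 3))) = -29 + 13*(12*(-3/9)) = -29 + 13*(12*(-3*1/9)) = -29 + 13*(12*(-1/3)) = -29 + 13*(-4) = -29 - 52 = -81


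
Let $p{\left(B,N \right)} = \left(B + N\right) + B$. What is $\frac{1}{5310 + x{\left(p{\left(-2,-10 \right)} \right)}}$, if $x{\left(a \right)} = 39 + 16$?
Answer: $\frac{1}{5365} \approx 0.00018639$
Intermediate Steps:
$p{\left(B,N \right)} = N + 2 B$
$x{\left(a \right)} = 55$
$\frac{1}{5310 + x{\left(p{\left(-2,-10 \right)} \right)}} = \frac{1}{5310 + 55} = \frac{1}{5365}$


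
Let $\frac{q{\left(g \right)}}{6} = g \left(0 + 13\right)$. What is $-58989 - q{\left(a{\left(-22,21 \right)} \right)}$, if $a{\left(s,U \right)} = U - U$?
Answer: $-58989$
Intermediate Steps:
$a{\left(s,U \right)} = 0$
$q{\left(g \right)} = 78 g$ ($q{\left(g \right)} = 6 g \left(0 + 13\right) = 6 g 13 = 6 \cdot 13 g = 78 g$)
$-58989 - q{\left(a{\left(-22,21 \right)} \right)} = -58989 - 78 \cdot 0 = -58989 - 0 = -58989 + 0 = -58989$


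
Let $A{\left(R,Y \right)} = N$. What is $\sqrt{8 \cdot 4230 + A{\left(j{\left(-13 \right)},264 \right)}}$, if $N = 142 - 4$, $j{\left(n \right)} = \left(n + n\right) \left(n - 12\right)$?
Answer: $\sqrt{33978} \approx 184.33$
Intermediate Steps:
$j{\left(n \right)} = 2 n \left(-12 + n\right)$
$N = 138$
$A{\left(R,Y \right)} = 138$
$\sqrt{8 \cdot 4230 + A{\left(j{\left(-13 \right)},264 \right)}} = \sqrt{8 \cdot 4230 + 138} = \sqrt{33840 + 138} = \sqrt{33978}$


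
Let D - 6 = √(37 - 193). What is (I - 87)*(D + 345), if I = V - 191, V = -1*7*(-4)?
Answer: -87750 - 500*I*√39 ≈ -87750.0 - 3122.5*I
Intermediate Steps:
D = 6 + 2*I*√39 (D = 6 + √(37 - 193) = 6 + √(-156) = 6 + 2*I*√39 ≈ 6.0 + 12.49*I)
V = 28 (V = -7*(-4) = 28)
I = -163 (I = 28 - 191 = -163)
(I - 87)*(D + 345) = (-163 - 87)*((6 + 2*I*√39) + 345) = -250*(351 + 2*I*√39) = -87750 - 500*I*√39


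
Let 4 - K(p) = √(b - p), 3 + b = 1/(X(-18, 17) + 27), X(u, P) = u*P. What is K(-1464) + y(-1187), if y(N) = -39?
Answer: -35 - √12636158/93 ≈ -73.223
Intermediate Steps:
X(u, P) = P*u
b = -838/279 (b = -3 + 1/(17*(-18) + 27) = -3 + 1/(-306 + 27) = -3 + 1/(-279) = -3 - 1/279 = -838/279 ≈ -3.0036)
K(p) = 4 - √(-838/279 - p)
K(-1464) + y(-1187) = (4 - √(-25978 - 8649*(-1464))/93) - 39 = (4 - √(-25978 + 12662136)/93) - 39 = (4 - √12636158/93) - 39 = -35 - √12636158/93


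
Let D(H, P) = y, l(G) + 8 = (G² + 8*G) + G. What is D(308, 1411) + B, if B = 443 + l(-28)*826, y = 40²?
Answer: 434867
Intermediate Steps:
y = 1600
l(G) = -8 + G² + 9*G (l(G) = -8 + ((G² + 8*G) + G) = -8 + (G² + 9*G) = -8 + G² + 9*G)
D(H, P) = 1600
B = 433267 (B = 443 + (-8 + (-28)² + 9*(-28))*826 = 443 + (-8 + 784 - 252)*826 = 443 + 524*826 = 443 + 432824 = 433267)
D(308, 1411) + B = 1600 + 433267 = 434867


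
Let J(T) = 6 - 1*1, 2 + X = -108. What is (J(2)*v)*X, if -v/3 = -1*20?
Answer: -33000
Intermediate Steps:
X = -110 (X = -2 - 108 = -110)
J(T) = 5 (J(T) = 6 - 1 = 5)
v = 60 (v = -(-3)*20 = -3*(-20) = 60)
(J(2)*v)*X = (5*60)*(-110) = 300*(-110) = -33000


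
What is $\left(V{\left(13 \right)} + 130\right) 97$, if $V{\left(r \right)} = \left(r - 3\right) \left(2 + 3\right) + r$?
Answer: $18721$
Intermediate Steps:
$V{\left(r \right)} = -15 + 6 r$ ($V{\left(r \right)} = \left(-3 + r\right) 5 + r = \left(-15 + 5 r\right) + r = -15 + 6 r$)
$\left(V{\left(13 \right)} + 130\right) 97 = \left(\left(-15 + 6 \cdot 13\right) + 130\right) 97 = \left(\left(-15 + 78\right) + 130\right) 97 = \left(63 + 130\right) 97 = 193 \cdot 97 = 18721$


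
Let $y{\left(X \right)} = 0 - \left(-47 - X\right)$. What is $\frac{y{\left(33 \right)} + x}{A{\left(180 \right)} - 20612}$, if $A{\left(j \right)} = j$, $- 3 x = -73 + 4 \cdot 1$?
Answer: $- \frac{103}{20432} \approx -0.0050411$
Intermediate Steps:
$x = 23$ ($x = - \frac{-73 + 4 \cdot 1}{3} = - \frac{-73 + 4}{3} = \left(- \frac{1}{3}\right) \left(-69\right) = 23$)
$y{\left(X \right)} = 47 + X$ ($y{\left(X \right)} = 0 + \left(47 + X\right) = 47 + X$)
$\frac{y{\left(33 \right)} + x}{A{\left(180 \right)} - 20612} = \frac{\left(47 + 33\right) + 23}{180 - 20612} = \frac{80 + 23}{-20432} = 103 \left(- \frac{1}{20432}\right) = - \frac{103}{20432}$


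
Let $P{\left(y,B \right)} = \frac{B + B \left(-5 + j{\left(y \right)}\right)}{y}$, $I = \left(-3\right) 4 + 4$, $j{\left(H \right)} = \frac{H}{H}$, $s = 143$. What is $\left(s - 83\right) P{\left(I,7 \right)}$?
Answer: $\frac{315}{2} \approx 157.5$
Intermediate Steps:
$j{\left(H \right)} = 1$
$I = -8$ ($I = -12 + 4 = -8$)
$P{\left(y,B \right)} = - \frac{3 B}{y}$ ($P{\left(y,B \right)} = \frac{B + B \left(-5 + 1\right)}{y} = \frac{B + B \left(-4\right)}{y} = \frac{B - 4 B}{y} = \frac{\left(-3\right) B}{y} = - \frac{3 B}{y}$)
$\left(s - 83\right) P{\left(I,7 \right)} = \left(143 - 83\right) \left(\left(-3\right) 7 \frac{1}{-8}\right) = 60 \left(\left(-3\right) 7 \left(- \frac{1}{8}\right)\right) = 60 \cdot \frac{21}{8} = \frac{315}{2}$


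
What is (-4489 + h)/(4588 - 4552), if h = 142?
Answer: -483/4 ≈ -120.75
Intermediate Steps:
(-4489 + h)/(4588 - 4552) = (-4489 + 142)/(4588 - 4552) = -4347/36 = -4347*1/36 = -483/4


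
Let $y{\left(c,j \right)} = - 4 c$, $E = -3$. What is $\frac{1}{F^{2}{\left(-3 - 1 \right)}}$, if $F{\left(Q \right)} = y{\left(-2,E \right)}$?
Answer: $\frac{1}{64} \approx 0.015625$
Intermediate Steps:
$F{\left(Q \right)} = 8$ ($F{\left(Q \right)} = \left(-4\right) \left(-2\right) = 8$)
$\frac{1}{F^{2}{\left(-3 - 1 \right)}} = \frac{1}{8^{2}} = \frac{1}{64}$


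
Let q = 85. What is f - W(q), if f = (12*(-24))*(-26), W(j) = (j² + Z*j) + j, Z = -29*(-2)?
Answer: -4752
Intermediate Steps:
Z = 58
W(j) = j² + 59*j (W(j) = (j² + 58*j) + j = j² + 59*j)
f = 7488 (f = -288*(-26) = 7488)
f - W(q) = 7488 - 85*(59 + 85) = 7488 - 85*144 = 7488 - 1*12240 = 7488 - 12240 = -4752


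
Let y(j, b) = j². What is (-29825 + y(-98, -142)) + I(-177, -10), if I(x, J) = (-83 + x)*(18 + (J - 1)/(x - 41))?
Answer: -2715639/109 ≈ -24914.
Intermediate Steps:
I(x, J) = (-83 + x)*(18 + (-1 + J)/(-41 + x))
(-29825 + y(-98, -142)) + I(-177, -10) = (-29825 + (-98)²) + (61337 - 2233*(-177) - 83*(-10) + 18*(-177)² - 10*(-177))/(-41 - 177) = (-29825 + 9604) + (61337 + 395241 + 830 + 18*31329 + 1770)/(-218) = -20221 - (61337 + 395241 + 830 + 563922 + 1770)/218 = -20221 - 1/218*1023100 = -20221 - 511550/109 = -2715639/109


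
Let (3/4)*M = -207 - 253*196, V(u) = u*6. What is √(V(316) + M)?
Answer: 122*I*√39/3 ≈ 253.96*I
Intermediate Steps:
V(u) = 6*u
M = -199180/3 (M = 4*(-207 - 253*196)/3 = 4*(-207 - 49588)/3 = (4/3)*(-49795) = -199180/3 ≈ -66393.)
√(V(316) + M) = √(6*316 - 199180/3) = √(1896 - 199180/3) = √(-193492/3) = 122*I*√39/3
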